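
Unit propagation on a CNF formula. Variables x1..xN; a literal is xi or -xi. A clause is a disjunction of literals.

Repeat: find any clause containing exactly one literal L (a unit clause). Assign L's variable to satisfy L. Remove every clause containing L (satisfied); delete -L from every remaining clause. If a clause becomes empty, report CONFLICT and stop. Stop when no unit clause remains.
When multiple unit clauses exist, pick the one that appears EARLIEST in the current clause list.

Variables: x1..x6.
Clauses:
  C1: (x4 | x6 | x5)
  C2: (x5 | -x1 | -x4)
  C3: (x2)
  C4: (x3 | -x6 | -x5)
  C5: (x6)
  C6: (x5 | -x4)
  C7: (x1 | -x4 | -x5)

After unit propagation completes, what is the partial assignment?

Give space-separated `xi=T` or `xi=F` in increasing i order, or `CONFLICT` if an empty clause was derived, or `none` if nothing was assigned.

unit clause [2] forces x2=T; simplify:
  satisfied 1 clause(s); 6 remain; assigned so far: [2]
unit clause [6] forces x6=T; simplify:
  drop -6 from [3, -6, -5] -> [3, -5]
  satisfied 2 clause(s); 4 remain; assigned so far: [2, 6]

Answer: x2=T x6=T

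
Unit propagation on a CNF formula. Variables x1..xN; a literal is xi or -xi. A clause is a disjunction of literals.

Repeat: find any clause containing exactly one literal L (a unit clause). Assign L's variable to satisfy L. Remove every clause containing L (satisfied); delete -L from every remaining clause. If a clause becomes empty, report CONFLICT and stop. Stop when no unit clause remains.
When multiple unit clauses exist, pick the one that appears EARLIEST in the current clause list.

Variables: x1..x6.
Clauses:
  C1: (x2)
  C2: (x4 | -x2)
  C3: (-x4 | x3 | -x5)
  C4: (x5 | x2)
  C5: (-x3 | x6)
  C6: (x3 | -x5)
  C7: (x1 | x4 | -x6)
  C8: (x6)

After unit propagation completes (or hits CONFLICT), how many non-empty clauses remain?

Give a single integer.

unit clause [2] forces x2=T; simplify:
  drop -2 from [4, -2] -> [4]
  satisfied 2 clause(s); 6 remain; assigned so far: [2]
unit clause [4] forces x4=T; simplify:
  drop -4 from [-4, 3, -5] -> [3, -5]
  satisfied 2 clause(s); 4 remain; assigned so far: [2, 4]
unit clause [6] forces x6=T; simplify:
  satisfied 2 clause(s); 2 remain; assigned so far: [2, 4, 6]

Answer: 2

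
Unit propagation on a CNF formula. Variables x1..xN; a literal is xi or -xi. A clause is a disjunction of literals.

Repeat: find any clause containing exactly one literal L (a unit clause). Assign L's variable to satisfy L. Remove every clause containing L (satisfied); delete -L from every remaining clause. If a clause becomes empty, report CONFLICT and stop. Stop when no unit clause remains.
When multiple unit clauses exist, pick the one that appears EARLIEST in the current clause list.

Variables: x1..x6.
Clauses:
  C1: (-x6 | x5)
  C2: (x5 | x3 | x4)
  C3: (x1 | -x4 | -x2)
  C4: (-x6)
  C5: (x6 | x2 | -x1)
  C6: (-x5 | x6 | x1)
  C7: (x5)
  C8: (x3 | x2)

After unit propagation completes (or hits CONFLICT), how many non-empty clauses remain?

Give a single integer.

unit clause [-6] forces x6=F; simplify:
  drop 6 from [6, 2, -1] -> [2, -1]
  drop 6 from [-5, 6, 1] -> [-5, 1]
  satisfied 2 clause(s); 6 remain; assigned so far: [6]
unit clause [5] forces x5=T; simplify:
  drop -5 from [-5, 1] -> [1]
  satisfied 2 clause(s); 4 remain; assigned so far: [5, 6]
unit clause [1] forces x1=T; simplify:
  drop -1 from [2, -1] -> [2]
  satisfied 2 clause(s); 2 remain; assigned so far: [1, 5, 6]
unit clause [2] forces x2=T; simplify:
  satisfied 2 clause(s); 0 remain; assigned so far: [1, 2, 5, 6]

Answer: 0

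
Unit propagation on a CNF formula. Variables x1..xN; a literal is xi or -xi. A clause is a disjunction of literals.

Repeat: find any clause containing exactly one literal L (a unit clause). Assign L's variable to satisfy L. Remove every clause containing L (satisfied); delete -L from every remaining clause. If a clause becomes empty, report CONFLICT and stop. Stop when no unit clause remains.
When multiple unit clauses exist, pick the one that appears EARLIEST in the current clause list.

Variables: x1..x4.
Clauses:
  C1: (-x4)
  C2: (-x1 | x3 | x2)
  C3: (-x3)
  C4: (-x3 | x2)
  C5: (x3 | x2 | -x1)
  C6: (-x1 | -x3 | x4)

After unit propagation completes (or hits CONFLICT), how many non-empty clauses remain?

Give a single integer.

unit clause [-4] forces x4=F; simplify:
  drop 4 from [-1, -3, 4] -> [-1, -3]
  satisfied 1 clause(s); 5 remain; assigned so far: [4]
unit clause [-3] forces x3=F; simplify:
  drop 3 from [-1, 3, 2] -> [-1, 2]
  drop 3 from [3, 2, -1] -> [2, -1]
  satisfied 3 clause(s); 2 remain; assigned so far: [3, 4]

Answer: 2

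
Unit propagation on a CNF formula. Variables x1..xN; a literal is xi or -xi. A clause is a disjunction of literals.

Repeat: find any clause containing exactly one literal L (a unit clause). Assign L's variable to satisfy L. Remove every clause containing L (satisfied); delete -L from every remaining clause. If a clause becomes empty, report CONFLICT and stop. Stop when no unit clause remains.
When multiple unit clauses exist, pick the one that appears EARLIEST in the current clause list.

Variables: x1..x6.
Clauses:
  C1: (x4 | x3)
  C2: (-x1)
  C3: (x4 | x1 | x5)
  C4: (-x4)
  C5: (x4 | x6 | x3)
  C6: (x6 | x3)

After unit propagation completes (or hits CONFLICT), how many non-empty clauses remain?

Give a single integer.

Answer: 0

Derivation:
unit clause [-1] forces x1=F; simplify:
  drop 1 from [4, 1, 5] -> [4, 5]
  satisfied 1 clause(s); 5 remain; assigned so far: [1]
unit clause [-4] forces x4=F; simplify:
  drop 4 from [4, 3] -> [3]
  drop 4 from [4, 5] -> [5]
  drop 4 from [4, 6, 3] -> [6, 3]
  satisfied 1 clause(s); 4 remain; assigned so far: [1, 4]
unit clause [3] forces x3=T; simplify:
  satisfied 3 clause(s); 1 remain; assigned so far: [1, 3, 4]
unit clause [5] forces x5=T; simplify:
  satisfied 1 clause(s); 0 remain; assigned so far: [1, 3, 4, 5]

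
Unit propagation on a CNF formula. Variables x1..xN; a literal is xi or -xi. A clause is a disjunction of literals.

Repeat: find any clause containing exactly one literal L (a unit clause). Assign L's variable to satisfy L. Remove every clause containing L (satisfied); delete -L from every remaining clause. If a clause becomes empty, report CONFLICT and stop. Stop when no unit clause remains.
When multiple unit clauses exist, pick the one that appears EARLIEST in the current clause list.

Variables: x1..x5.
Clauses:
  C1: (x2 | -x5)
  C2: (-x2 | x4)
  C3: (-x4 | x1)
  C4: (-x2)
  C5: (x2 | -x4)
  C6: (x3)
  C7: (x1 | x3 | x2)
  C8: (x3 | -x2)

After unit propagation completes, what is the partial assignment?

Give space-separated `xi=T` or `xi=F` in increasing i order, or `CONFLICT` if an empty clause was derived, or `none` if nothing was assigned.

Answer: x2=F x3=T x4=F x5=F

Derivation:
unit clause [-2] forces x2=F; simplify:
  drop 2 from [2, -5] -> [-5]
  drop 2 from [2, -4] -> [-4]
  drop 2 from [1, 3, 2] -> [1, 3]
  satisfied 3 clause(s); 5 remain; assigned so far: [2]
unit clause [-5] forces x5=F; simplify:
  satisfied 1 clause(s); 4 remain; assigned so far: [2, 5]
unit clause [-4] forces x4=F; simplify:
  satisfied 2 clause(s); 2 remain; assigned so far: [2, 4, 5]
unit clause [3] forces x3=T; simplify:
  satisfied 2 clause(s); 0 remain; assigned so far: [2, 3, 4, 5]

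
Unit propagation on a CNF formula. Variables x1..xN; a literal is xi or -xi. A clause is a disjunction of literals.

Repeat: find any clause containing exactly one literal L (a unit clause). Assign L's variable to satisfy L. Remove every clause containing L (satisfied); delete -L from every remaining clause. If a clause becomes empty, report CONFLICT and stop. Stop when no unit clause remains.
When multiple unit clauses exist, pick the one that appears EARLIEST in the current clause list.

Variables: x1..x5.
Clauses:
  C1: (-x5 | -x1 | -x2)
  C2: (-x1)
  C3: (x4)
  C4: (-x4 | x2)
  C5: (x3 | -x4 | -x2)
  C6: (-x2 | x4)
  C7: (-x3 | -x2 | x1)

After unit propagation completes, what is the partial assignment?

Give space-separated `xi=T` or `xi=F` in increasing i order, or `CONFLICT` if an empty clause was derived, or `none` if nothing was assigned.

unit clause [-1] forces x1=F; simplify:
  drop 1 from [-3, -2, 1] -> [-3, -2]
  satisfied 2 clause(s); 5 remain; assigned so far: [1]
unit clause [4] forces x4=T; simplify:
  drop -4 from [-4, 2] -> [2]
  drop -4 from [3, -4, -2] -> [3, -2]
  satisfied 2 clause(s); 3 remain; assigned so far: [1, 4]
unit clause [2] forces x2=T; simplify:
  drop -2 from [3, -2] -> [3]
  drop -2 from [-3, -2] -> [-3]
  satisfied 1 clause(s); 2 remain; assigned so far: [1, 2, 4]
unit clause [3] forces x3=T; simplify:
  drop -3 from [-3] -> [] (empty!)
  satisfied 1 clause(s); 1 remain; assigned so far: [1, 2, 3, 4]
CONFLICT (empty clause)

Answer: CONFLICT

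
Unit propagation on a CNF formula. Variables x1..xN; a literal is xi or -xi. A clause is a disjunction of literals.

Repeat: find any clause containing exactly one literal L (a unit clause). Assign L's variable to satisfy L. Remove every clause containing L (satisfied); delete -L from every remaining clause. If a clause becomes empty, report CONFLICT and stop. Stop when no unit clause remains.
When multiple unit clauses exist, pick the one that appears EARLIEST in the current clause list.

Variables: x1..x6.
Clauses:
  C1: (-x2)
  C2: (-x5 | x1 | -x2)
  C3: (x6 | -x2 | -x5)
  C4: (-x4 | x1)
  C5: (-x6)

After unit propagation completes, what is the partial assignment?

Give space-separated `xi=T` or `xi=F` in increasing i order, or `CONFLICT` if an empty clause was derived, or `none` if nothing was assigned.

Answer: x2=F x6=F

Derivation:
unit clause [-2] forces x2=F; simplify:
  satisfied 3 clause(s); 2 remain; assigned so far: [2]
unit clause [-6] forces x6=F; simplify:
  satisfied 1 clause(s); 1 remain; assigned so far: [2, 6]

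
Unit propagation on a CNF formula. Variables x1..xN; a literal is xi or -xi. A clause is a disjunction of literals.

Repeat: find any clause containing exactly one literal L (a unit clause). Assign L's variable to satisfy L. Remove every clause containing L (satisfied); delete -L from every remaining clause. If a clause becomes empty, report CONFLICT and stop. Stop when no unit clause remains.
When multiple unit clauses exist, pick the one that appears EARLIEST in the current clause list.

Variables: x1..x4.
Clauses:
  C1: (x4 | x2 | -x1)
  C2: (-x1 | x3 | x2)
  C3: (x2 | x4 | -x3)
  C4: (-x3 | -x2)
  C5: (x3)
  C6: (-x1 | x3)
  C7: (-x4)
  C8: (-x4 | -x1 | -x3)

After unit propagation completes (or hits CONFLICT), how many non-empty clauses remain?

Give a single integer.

Answer: 1

Derivation:
unit clause [3] forces x3=T; simplify:
  drop -3 from [2, 4, -3] -> [2, 4]
  drop -3 from [-3, -2] -> [-2]
  drop -3 from [-4, -1, -3] -> [-4, -1]
  satisfied 3 clause(s); 5 remain; assigned so far: [3]
unit clause [-2] forces x2=F; simplify:
  drop 2 from [4, 2, -1] -> [4, -1]
  drop 2 from [2, 4] -> [4]
  satisfied 1 clause(s); 4 remain; assigned so far: [2, 3]
unit clause [4] forces x4=T; simplify:
  drop -4 from [-4] -> [] (empty!)
  drop -4 from [-4, -1] -> [-1]
  satisfied 2 clause(s); 2 remain; assigned so far: [2, 3, 4]
CONFLICT (empty clause)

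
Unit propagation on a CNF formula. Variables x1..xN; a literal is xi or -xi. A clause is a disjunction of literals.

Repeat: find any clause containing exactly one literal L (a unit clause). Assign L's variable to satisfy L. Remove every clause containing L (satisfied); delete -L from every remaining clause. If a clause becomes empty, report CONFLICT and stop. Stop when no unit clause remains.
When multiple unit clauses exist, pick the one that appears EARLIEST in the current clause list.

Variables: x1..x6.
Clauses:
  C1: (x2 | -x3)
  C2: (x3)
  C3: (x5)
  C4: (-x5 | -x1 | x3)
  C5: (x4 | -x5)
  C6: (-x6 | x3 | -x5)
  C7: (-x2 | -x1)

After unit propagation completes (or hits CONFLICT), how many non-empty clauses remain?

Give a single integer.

unit clause [3] forces x3=T; simplify:
  drop -3 from [2, -3] -> [2]
  satisfied 3 clause(s); 4 remain; assigned so far: [3]
unit clause [2] forces x2=T; simplify:
  drop -2 from [-2, -1] -> [-1]
  satisfied 1 clause(s); 3 remain; assigned so far: [2, 3]
unit clause [5] forces x5=T; simplify:
  drop -5 from [4, -5] -> [4]
  satisfied 1 clause(s); 2 remain; assigned so far: [2, 3, 5]
unit clause [4] forces x4=T; simplify:
  satisfied 1 clause(s); 1 remain; assigned so far: [2, 3, 4, 5]
unit clause [-1] forces x1=F; simplify:
  satisfied 1 clause(s); 0 remain; assigned so far: [1, 2, 3, 4, 5]

Answer: 0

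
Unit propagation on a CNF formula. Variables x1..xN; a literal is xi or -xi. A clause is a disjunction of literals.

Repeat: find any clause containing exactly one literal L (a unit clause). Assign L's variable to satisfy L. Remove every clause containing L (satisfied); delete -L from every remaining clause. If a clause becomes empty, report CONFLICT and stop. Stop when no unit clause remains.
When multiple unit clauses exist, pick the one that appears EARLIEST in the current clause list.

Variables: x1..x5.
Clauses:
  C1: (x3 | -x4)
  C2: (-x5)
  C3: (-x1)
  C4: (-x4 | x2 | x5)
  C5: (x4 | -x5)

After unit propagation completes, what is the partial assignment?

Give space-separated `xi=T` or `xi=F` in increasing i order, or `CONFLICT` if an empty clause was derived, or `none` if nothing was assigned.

unit clause [-5] forces x5=F; simplify:
  drop 5 from [-4, 2, 5] -> [-4, 2]
  satisfied 2 clause(s); 3 remain; assigned so far: [5]
unit clause [-1] forces x1=F; simplify:
  satisfied 1 clause(s); 2 remain; assigned so far: [1, 5]

Answer: x1=F x5=F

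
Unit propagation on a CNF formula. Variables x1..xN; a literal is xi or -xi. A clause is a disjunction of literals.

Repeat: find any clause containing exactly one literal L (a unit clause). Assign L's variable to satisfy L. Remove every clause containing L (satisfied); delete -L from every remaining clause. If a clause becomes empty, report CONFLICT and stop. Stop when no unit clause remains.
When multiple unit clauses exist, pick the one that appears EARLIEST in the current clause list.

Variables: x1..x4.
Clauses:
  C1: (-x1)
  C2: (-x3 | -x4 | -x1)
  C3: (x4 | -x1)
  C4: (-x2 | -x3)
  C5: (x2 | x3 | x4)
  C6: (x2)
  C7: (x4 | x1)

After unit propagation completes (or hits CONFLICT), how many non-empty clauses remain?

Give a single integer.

unit clause [-1] forces x1=F; simplify:
  drop 1 from [4, 1] -> [4]
  satisfied 3 clause(s); 4 remain; assigned so far: [1]
unit clause [2] forces x2=T; simplify:
  drop -2 from [-2, -3] -> [-3]
  satisfied 2 clause(s); 2 remain; assigned so far: [1, 2]
unit clause [-3] forces x3=F; simplify:
  satisfied 1 clause(s); 1 remain; assigned so far: [1, 2, 3]
unit clause [4] forces x4=T; simplify:
  satisfied 1 clause(s); 0 remain; assigned so far: [1, 2, 3, 4]

Answer: 0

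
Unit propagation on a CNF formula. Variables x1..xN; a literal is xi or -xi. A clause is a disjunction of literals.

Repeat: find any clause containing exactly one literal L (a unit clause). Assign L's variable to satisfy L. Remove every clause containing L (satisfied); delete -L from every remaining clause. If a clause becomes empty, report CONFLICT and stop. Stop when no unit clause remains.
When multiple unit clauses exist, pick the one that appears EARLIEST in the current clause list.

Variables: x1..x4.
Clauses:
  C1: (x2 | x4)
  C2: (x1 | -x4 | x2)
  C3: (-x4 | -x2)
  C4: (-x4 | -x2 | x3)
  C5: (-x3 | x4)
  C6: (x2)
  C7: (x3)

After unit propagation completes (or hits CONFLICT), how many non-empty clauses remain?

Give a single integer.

Answer: 0

Derivation:
unit clause [2] forces x2=T; simplify:
  drop -2 from [-4, -2] -> [-4]
  drop -2 from [-4, -2, 3] -> [-4, 3]
  satisfied 3 clause(s); 4 remain; assigned so far: [2]
unit clause [-4] forces x4=F; simplify:
  drop 4 from [-3, 4] -> [-3]
  satisfied 2 clause(s); 2 remain; assigned so far: [2, 4]
unit clause [-3] forces x3=F; simplify:
  drop 3 from [3] -> [] (empty!)
  satisfied 1 clause(s); 1 remain; assigned so far: [2, 3, 4]
CONFLICT (empty clause)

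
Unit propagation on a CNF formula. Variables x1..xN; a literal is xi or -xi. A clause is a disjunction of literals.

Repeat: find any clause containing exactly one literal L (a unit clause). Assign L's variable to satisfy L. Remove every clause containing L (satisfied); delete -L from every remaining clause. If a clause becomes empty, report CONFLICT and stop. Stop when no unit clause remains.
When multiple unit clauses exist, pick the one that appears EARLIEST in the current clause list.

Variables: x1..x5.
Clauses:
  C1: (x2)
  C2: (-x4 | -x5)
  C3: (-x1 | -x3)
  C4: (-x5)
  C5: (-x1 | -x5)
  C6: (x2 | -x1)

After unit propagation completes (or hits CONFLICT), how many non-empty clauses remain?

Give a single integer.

unit clause [2] forces x2=T; simplify:
  satisfied 2 clause(s); 4 remain; assigned so far: [2]
unit clause [-5] forces x5=F; simplify:
  satisfied 3 clause(s); 1 remain; assigned so far: [2, 5]

Answer: 1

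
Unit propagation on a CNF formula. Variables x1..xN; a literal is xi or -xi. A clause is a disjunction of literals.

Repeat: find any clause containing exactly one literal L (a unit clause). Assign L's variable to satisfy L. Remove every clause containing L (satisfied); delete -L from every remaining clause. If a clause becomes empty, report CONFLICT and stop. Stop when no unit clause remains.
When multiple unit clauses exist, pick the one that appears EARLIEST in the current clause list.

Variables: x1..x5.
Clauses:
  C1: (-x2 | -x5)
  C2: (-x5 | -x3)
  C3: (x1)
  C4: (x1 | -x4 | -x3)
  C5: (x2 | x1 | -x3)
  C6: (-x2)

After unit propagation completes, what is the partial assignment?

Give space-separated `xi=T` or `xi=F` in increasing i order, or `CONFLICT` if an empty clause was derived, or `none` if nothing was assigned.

unit clause [1] forces x1=T; simplify:
  satisfied 3 clause(s); 3 remain; assigned so far: [1]
unit clause [-2] forces x2=F; simplify:
  satisfied 2 clause(s); 1 remain; assigned so far: [1, 2]

Answer: x1=T x2=F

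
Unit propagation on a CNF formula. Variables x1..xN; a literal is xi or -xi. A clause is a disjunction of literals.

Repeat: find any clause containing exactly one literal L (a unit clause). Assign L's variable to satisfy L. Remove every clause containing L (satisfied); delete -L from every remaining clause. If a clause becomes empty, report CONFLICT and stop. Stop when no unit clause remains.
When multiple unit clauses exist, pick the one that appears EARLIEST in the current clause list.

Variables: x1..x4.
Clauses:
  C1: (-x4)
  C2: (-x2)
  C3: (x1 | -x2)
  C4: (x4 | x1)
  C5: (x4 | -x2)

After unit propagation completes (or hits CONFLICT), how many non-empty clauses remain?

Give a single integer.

Answer: 0

Derivation:
unit clause [-4] forces x4=F; simplify:
  drop 4 from [4, 1] -> [1]
  drop 4 from [4, -2] -> [-2]
  satisfied 1 clause(s); 4 remain; assigned so far: [4]
unit clause [-2] forces x2=F; simplify:
  satisfied 3 clause(s); 1 remain; assigned so far: [2, 4]
unit clause [1] forces x1=T; simplify:
  satisfied 1 clause(s); 0 remain; assigned so far: [1, 2, 4]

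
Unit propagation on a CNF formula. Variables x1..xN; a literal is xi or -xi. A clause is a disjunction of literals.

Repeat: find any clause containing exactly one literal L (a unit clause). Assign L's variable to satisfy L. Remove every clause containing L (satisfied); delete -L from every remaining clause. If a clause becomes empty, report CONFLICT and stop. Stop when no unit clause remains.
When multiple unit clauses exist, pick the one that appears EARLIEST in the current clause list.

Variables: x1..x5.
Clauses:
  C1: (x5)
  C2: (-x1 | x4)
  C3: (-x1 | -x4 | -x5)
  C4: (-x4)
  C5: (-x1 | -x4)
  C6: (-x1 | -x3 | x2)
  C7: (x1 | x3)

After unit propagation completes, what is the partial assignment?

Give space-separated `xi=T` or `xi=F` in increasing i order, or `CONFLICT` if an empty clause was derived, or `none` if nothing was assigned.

Answer: x1=F x3=T x4=F x5=T

Derivation:
unit clause [5] forces x5=T; simplify:
  drop -5 from [-1, -4, -5] -> [-1, -4]
  satisfied 1 clause(s); 6 remain; assigned so far: [5]
unit clause [-4] forces x4=F; simplify:
  drop 4 from [-1, 4] -> [-1]
  satisfied 3 clause(s); 3 remain; assigned so far: [4, 5]
unit clause [-1] forces x1=F; simplify:
  drop 1 from [1, 3] -> [3]
  satisfied 2 clause(s); 1 remain; assigned so far: [1, 4, 5]
unit clause [3] forces x3=T; simplify:
  satisfied 1 clause(s); 0 remain; assigned so far: [1, 3, 4, 5]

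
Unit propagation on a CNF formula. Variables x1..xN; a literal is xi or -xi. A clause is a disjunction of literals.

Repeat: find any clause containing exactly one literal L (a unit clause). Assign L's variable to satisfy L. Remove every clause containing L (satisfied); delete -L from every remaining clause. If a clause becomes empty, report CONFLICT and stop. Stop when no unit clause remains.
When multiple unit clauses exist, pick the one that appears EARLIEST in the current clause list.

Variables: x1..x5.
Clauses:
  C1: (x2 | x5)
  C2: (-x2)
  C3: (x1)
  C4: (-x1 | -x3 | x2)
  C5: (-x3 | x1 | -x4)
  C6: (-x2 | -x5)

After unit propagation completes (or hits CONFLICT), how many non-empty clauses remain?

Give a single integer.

Answer: 0

Derivation:
unit clause [-2] forces x2=F; simplify:
  drop 2 from [2, 5] -> [5]
  drop 2 from [-1, -3, 2] -> [-1, -3]
  satisfied 2 clause(s); 4 remain; assigned so far: [2]
unit clause [5] forces x5=T; simplify:
  satisfied 1 clause(s); 3 remain; assigned so far: [2, 5]
unit clause [1] forces x1=T; simplify:
  drop -1 from [-1, -3] -> [-3]
  satisfied 2 clause(s); 1 remain; assigned so far: [1, 2, 5]
unit clause [-3] forces x3=F; simplify:
  satisfied 1 clause(s); 0 remain; assigned so far: [1, 2, 3, 5]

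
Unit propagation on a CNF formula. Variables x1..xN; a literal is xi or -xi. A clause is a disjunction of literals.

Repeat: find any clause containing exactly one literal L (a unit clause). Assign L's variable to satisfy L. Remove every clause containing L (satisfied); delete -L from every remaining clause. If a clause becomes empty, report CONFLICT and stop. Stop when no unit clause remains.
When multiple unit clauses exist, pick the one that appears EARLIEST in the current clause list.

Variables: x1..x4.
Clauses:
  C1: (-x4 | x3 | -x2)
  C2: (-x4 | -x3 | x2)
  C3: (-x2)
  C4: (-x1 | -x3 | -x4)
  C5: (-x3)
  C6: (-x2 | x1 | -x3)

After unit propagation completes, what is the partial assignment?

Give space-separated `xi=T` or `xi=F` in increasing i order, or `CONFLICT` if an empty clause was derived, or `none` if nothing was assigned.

Answer: x2=F x3=F

Derivation:
unit clause [-2] forces x2=F; simplify:
  drop 2 from [-4, -3, 2] -> [-4, -3]
  satisfied 3 clause(s); 3 remain; assigned so far: [2]
unit clause [-3] forces x3=F; simplify:
  satisfied 3 clause(s); 0 remain; assigned so far: [2, 3]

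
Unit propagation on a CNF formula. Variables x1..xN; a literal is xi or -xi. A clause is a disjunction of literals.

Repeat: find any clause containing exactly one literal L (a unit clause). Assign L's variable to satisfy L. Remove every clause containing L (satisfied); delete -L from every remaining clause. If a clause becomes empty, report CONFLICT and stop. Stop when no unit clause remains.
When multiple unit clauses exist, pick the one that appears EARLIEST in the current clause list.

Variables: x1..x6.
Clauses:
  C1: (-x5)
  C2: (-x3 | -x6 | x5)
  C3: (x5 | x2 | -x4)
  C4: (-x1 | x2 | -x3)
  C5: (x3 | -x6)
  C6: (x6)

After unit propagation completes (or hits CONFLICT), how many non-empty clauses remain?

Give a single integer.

unit clause [-5] forces x5=F; simplify:
  drop 5 from [-3, -6, 5] -> [-3, -6]
  drop 5 from [5, 2, -4] -> [2, -4]
  satisfied 1 clause(s); 5 remain; assigned so far: [5]
unit clause [6] forces x6=T; simplify:
  drop -6 from [-3, -6] -> [-3]
  drop -6 from [3, -6] -> [3]
  satisfied 1 clause(s); 4 remain; assigned so far: [5, 6]
unit clause [-3] forces x3=F; simplify:
  drop 3 from [3] -> [] (empty!)
  satisfied 2 clause(s); 2 remain; assigned so far: [3, 5, 6]
CONFLICT (empty clause)

Answer: 1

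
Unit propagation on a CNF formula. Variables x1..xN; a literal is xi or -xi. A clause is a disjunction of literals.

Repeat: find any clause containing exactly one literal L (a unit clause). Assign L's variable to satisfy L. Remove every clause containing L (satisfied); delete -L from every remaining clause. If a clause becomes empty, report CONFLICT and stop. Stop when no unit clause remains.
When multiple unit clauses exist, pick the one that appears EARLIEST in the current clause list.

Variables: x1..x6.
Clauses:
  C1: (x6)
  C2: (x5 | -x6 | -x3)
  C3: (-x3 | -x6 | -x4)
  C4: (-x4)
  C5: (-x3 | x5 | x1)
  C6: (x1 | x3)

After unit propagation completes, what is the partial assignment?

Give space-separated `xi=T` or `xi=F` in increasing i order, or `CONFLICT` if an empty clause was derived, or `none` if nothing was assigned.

Answer: x4=F x6=T

Derivation:
unit clause [6] forces x6=T; simplify:
  drop -6 from [5, -6, -3] -> [5, -3]
  drop -6 from [-3, -6, -4] -> [-3, -4]
  satisfied 1 clause(s); 5 remain; assigned so far: [6]
unit clause [-4] forces x4=F; simplify:
  satisfied 2 clause(s); 3 remain; assigned so far: [4, 6]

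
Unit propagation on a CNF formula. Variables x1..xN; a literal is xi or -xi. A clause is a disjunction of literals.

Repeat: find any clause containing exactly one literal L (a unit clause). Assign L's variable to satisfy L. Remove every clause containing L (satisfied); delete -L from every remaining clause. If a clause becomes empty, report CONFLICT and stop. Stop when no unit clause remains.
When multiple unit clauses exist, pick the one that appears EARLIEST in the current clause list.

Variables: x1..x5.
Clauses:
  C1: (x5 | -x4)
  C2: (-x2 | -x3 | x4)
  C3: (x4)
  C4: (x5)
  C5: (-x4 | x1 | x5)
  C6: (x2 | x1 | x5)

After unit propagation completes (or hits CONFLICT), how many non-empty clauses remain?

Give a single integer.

unit clause [4] forces x4=T; simplify:
  drop -4 from [5, -4] -> [5]
  drop -4 from [-4, 1, 5] -> [1, 5]
  satisfied 2 clause(s); 4 remain; assigned so far: [4]
unit clause [5] forces x5=T; simplify:
  satisfied 4 clause(s); 0 remain; assigned so far: [4, 5]

Answer: 0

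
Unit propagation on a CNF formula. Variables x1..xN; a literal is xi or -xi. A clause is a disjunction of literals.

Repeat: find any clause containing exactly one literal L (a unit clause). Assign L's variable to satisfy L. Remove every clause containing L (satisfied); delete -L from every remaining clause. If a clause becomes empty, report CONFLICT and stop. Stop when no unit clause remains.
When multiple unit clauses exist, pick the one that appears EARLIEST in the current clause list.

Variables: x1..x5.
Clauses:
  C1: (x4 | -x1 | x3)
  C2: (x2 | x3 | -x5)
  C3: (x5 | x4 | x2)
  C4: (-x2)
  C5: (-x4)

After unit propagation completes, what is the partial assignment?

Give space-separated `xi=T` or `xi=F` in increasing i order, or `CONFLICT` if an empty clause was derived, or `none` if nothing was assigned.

unit clause [-2] forces x2=F; simplify:
  drop 2 from [2, 3, -5] -> [3, -5]
  drop 2 from [5, 4, 2] -> [5, 4]
  satisfied 1 clause(s); 4 remain; assigned so far: [2]
unit clause [-4] forces x4=F; simplify:
  drop 4 from [4, -1, 3] -> [-1, 3]
  drop 4 from [5, 4] -> [5]
  satisfied 1 clause(s); 3 remain; assigned so far: [2, 4]
unit clause [5] forces x5=T; simplify:
  drop -5 from [3, -5] -> [3]
  satisfied 1 clause(s); 2 remain; assigned so far: [2, 4, 5]
unit clause [3] forces x3=T; simplify:
  satisfied 2 clause(s); 0 remain; assigned so far: [2, 3, 4, 5]

Answer: x2=F x3=T x4=F x5=T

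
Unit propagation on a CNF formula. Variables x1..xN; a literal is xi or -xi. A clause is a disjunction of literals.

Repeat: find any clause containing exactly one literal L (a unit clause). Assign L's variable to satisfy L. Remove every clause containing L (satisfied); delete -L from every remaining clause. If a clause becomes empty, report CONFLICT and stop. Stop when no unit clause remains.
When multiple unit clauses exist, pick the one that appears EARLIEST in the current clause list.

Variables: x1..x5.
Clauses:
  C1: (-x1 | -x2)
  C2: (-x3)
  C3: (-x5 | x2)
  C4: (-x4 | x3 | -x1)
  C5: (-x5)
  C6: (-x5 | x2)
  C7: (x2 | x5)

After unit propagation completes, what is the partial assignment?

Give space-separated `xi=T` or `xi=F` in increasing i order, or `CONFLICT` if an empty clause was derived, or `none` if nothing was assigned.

Answer: x1=F x2=T x3=F x5=F

Derivation:
unit clause [-3] forces x3=F; simplify:
  drop 3 from [-4, 3, -1] -> [-4, -1]
  satisfied 1 clause(s); 6 remain; assigned so far: [3]
unit clause [-5] forces x5=F; simplify:
  drop 5 from [2, 5] -> [2]
  satisfied 3 clause(s); 3 remain; assigned so far: [3, 5]
unit clause [2] forces x2=T; simplify:
  drop -2 from [-1, -2] -> [-1]
  satisfied 1 clause(s); 2 remain; assigned so far: [2, 3, 5]
unit clause [-1] forces x1=F; simplify:
  satisfied 2 clause(s); 0 remain; assigned so far: [1, 2, 3, 5]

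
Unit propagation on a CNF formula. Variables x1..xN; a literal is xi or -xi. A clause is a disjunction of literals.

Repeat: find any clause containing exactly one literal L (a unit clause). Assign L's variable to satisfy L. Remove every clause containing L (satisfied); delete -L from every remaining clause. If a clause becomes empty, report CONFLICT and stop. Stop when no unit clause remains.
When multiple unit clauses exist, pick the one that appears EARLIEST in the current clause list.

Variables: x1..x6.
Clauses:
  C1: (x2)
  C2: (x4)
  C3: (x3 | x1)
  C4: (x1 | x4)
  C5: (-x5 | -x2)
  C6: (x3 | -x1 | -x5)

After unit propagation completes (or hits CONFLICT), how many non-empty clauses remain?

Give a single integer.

unit clause [2] forces x2=T; simplify:
  drop -2 from [-5, -2] -> [-5]
  satisfied 1 clause(s); 5 remain; assigned so far: [2]
unit clause [4] forces x4=T; simplify:
  satisfied 2 clause(s); 3 remain; assigned so far: [2, 4]
unit clause [-5] forces x5=F; simplify:
  satisfied 2 clause(s); 1 remain; assigned so far: [2, 4, 5]

Answer: 1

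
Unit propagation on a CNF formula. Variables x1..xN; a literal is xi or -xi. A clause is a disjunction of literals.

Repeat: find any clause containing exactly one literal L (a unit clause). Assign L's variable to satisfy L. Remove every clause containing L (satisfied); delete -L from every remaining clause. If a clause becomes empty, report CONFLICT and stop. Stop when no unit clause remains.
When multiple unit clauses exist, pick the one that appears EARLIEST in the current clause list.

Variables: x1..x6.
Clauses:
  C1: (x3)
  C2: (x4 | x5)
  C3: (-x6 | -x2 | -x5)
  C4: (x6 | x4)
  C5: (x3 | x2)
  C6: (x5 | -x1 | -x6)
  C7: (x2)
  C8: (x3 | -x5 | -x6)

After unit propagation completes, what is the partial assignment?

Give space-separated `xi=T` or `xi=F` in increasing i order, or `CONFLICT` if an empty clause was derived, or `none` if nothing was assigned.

unit clause [3] forces x3=T; simplify:
  satisfied 3 clause(s); 5 remain; assigned so far: [3]
unit clause [2] forces x2=T; simplify:
  drop -2 from [-6, -2, -5] -> [-6, -5]
  satisfied 1 clause(s); 4 remain; assigned so far: [2, 3]

Answer: x2=T x3=T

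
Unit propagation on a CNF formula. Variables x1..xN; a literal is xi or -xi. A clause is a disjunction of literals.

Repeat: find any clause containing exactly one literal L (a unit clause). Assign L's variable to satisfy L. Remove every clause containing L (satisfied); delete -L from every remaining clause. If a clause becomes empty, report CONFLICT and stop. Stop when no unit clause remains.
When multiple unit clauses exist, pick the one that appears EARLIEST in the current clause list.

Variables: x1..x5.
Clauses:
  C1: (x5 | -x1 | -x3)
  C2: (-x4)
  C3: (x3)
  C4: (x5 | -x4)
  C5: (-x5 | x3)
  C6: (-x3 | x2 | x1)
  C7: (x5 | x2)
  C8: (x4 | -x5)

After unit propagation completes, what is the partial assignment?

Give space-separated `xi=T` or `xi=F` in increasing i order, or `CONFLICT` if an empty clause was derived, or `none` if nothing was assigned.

unit clause [-4] forces x4=F; simplify:
  drop 4 from [4, -5] -> [-5]
  satisfied 2 clause(s); 6 remain; assigned so far: [4]
unit clause [3] forces x3=T; simplify:
  drop -3 from [5, -1, -3] -> [5, -1]
  drop -3 from [-3, 2, 1] -> [2, 1]
  satisfied 2 clause(s); 4 remain; assigned so far: [3, 4]
unit clause [-5] forces x5=F; simplify:
  drop 5 from [5, -1] -> [-1]
  drop 5 from [5, 2] -> [2]
  satisfied 1 clause(s); 3 remain; assigned so far: [3, 4, 5]
unit clause [-1] forces x1=F; simplify:
  drop 1 from [2, 1] -> [2]
  satisfied 1 clause(s); 2 remain; assigned so far: [1, 3, 4, 5]
unit clause [2] forces x2=T; simplify:
  satisfied 2 clause(s); 0 remain; assigned so far: [1, 2, 3, 4, 5]

Answer: x1=F x2=T x3=T x4=F x5=F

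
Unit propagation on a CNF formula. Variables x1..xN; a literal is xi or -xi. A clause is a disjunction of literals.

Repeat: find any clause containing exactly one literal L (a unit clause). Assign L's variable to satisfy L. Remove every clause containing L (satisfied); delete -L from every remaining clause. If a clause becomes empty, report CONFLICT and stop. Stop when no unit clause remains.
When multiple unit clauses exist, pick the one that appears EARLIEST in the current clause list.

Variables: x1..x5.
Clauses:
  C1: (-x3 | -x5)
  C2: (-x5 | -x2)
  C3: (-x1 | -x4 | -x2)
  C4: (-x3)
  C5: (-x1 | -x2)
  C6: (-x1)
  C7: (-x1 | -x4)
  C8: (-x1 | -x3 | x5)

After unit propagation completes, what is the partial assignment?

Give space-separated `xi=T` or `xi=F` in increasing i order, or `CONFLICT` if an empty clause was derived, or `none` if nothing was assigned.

unit clause [-3] forces x3=F; simplify:
  satisfied 3 clause(s); 5 remain; assigned so far: [3]
unit clause [-1] forces x1=F; simplify:
  satisfied 4 clause(s); 1 remain; assigned so far: [1, 3]

Answer: x1=F x3=F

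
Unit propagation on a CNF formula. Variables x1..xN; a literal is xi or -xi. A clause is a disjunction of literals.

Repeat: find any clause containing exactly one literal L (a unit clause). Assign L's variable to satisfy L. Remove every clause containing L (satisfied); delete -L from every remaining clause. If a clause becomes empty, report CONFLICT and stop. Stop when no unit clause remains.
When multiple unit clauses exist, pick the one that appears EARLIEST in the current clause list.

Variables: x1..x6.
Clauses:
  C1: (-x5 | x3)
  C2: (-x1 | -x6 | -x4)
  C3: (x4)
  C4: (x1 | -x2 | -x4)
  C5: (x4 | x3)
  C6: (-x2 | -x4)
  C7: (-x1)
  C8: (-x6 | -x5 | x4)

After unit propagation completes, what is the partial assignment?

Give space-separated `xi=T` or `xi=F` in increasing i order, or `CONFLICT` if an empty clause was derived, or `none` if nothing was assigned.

Answer: x1=F x2=F x4=T

Derivation:
unit clause [4] forces x4=T; simplify:
  drop -4 from [-1, -6, -4] -> [-1, -6]
  drop -4 from [1, -2, -4] -> [1, -2]
  drop -4 from [-2, -4] -> [-2]
  satisfied 3 clause(s); 5 remain; assigned so far: [4]
unit clause [-2] forces x2=F; simplify:
  satisfied 2 clause(s); 3 remain; assigned so far: [2, 4]
unit clause [-1] forces x1=F; simplify:
  satisfied 2 clause(s); 1 remain; assigned so far: [1, 2, 4]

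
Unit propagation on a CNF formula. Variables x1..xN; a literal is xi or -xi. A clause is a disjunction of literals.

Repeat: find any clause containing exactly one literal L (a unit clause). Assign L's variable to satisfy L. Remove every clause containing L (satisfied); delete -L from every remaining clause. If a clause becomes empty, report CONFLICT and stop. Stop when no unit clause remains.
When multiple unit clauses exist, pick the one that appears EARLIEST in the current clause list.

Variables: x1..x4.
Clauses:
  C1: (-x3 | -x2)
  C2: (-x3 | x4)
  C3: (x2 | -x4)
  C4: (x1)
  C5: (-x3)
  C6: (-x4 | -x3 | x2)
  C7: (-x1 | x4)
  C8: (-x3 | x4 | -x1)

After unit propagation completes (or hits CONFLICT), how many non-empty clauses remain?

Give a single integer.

Answer: 0

Derivation:
unit clause [1] forces x1=T; simplify:
  drop -1 from [-1, 4] -> [4]
  drop -1 from [-3, 4, -1] -> [-3, 4]
  satisfied 1 clause(s); 7 remain; assigned so far: [1]
unit clause [-3] forces x3=F; simplify:
  satisfied 5 clause(s); 2 remain; assigned so far: [1, 3]
unit clause [4] forces x4=T; simplify:
  drop -4 from [2, -4] -> [2]
  satisfied 1 clause(s); 1 remain; assigned so far: [1, 3, 4]
unit clause [2] forces x2=T; simplify:
  satisfied 1 clause(s); 0 remain; assigned so far: [1, 2, 3, 4]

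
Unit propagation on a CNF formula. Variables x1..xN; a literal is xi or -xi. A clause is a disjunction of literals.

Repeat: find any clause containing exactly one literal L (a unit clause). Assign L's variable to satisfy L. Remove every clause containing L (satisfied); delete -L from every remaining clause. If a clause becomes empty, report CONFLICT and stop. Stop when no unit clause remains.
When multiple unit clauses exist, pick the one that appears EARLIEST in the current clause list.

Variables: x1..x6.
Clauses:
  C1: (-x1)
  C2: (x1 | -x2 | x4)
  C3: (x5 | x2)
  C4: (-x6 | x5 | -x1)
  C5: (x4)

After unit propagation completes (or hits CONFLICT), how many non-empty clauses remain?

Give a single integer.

Answer: 1

Derivation:
unit clause [-1] forces x1=F; simplify:
  drop 1 from [1, -2, 4] -> [-2, 4]
  satisfied 2 clause(s); 3 remain; assigned so far: [1]
unit clause [4] forces x4=T; simplify:
  satisfied 2 clause(s); 1 remain; assigned so far: [1, 4]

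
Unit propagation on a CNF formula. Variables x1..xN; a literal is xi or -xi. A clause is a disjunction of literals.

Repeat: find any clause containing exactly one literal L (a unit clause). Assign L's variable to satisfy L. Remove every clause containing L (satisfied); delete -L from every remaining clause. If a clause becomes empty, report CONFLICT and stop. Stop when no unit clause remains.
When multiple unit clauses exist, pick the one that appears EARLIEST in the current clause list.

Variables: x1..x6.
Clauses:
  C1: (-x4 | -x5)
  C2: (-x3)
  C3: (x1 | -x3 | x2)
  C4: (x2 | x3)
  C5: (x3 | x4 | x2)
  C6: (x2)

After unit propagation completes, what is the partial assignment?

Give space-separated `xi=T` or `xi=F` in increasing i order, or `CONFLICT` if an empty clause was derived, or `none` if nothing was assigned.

unit clause [-3] forces x3=F; simplify:
  drop 3 from [2, 3] -> [2]
  drop 3 from [3, 4, 2] -> [4, 2]
  satisfied 2 clause(s); 4 remain; assigned so far: [3]
unit clause [2] forces x2=T; simplify:
  satisfied 3 clause(s); 1 remain; assigned so far: [2, 3]

Answer: x2=T x3=F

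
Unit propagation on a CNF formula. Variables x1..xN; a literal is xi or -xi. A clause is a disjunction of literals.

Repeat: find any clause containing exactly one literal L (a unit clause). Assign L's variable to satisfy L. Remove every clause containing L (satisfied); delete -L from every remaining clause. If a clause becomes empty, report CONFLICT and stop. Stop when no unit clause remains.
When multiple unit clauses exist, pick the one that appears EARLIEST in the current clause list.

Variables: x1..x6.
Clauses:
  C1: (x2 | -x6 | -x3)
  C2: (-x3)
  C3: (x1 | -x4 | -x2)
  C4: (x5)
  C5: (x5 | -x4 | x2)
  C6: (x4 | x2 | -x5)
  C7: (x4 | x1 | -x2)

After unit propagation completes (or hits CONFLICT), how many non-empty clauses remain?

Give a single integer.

Answer: 3

Derivation:
unit clause [-3] forces x3=F; simplify:
  satisfied 2 clause(s); 5 remain; assigned so far: [3]
unit clause [5] forces x5=T; simplify:
  drop -5 from [4, 2, -5] -> [4, 2]
  satisfied 2 clause(s); 3 remain; assigned so far: [3, 5]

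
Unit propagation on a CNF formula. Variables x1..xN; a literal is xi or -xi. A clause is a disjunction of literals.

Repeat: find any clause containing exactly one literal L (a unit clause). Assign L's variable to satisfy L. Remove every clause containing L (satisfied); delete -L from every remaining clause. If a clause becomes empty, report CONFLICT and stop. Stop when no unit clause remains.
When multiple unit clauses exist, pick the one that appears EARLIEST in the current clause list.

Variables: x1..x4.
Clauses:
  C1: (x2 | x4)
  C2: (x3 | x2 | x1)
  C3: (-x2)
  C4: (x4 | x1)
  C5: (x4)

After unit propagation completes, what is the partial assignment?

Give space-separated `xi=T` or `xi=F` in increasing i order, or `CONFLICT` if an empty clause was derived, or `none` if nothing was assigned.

unit clause [-2] forces x2=F; simplify:
  drop 2 from [2, 4] -> [4]
  drop 2 from [3, 2, 1] -> [3, 1]
  satisfied 1 clause(s); 4 remain; assigned so far: [2]
unit clause [4] forces x4=T; simplify:
  satisfied 3 clause(s); 1 remain; assigned so far: [2, 4]

Answer: x2=F x4=T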